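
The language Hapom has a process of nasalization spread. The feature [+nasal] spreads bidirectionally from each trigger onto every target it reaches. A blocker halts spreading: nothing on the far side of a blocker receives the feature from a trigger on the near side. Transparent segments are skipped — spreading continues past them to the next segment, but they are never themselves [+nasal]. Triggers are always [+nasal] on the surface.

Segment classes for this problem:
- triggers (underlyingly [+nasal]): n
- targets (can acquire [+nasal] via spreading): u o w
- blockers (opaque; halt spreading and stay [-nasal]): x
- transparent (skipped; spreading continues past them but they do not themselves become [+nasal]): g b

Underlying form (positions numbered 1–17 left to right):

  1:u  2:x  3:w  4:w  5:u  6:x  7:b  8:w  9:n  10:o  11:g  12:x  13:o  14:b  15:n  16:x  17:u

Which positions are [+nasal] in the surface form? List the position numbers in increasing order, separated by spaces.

From /n/ at 9 rightward: 10 /o/ → [+nasal]; 11 /g/ transparent; 12 /x/ blocks.
From /n/ at 9 leftward: 8 /w/ → [+nasal]; 7 /b/ transparent; 6 /x/ blocks.
From /n/ at 15 rightward: 16 /x/ blocks.
From /n/ at 15 leftward: 14 /b/ transparent; 13 /o/ → [+nasal]; 12 /x/ blocks.
Targets with no active source: positions 1 3 4 5 17 stay [-nasal].

8 9 10 13 15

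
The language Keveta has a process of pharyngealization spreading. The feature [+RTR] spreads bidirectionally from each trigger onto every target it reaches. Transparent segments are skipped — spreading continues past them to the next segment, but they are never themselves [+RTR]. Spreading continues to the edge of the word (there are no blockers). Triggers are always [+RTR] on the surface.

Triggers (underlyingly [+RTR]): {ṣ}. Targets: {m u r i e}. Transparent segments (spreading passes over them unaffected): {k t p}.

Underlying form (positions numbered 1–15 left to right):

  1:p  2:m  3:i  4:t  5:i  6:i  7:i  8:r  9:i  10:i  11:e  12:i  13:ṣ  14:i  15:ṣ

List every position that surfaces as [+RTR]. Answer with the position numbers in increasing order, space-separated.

From /ṣ/ at 13 rightward: 14 /i/ → [+RTR]; 15 /ṣ/ is itself a trigger — this domain ends here.
From /ṣ/ at 13 leftward: 12 /i/ → [+RTR]; 11 /e/ → [+RTR]; 10 /i/ → [+RTR]; 9 /i/ → [+RTR]; 8 /r/ → [+RTR]; 7 /i/ → [+RTR]; 6 /i/ → [+RTR]; 5 /i/ → [+RTR]; 4 /t/ transparent; 3 /i/ → [+RTR]; 2 /m/ → [+RTR]; 1 /p/ transparent; word edge.
From /ṣ/ at 15 rightward: word edge.
From /ṣ/ at 15 leftward: 14 /i/ → [+RTR]; 13 /ṣ/ is itself a trigger — this domain ends here.

2 3 5 6 7 8 9 10 11 12 13 14 15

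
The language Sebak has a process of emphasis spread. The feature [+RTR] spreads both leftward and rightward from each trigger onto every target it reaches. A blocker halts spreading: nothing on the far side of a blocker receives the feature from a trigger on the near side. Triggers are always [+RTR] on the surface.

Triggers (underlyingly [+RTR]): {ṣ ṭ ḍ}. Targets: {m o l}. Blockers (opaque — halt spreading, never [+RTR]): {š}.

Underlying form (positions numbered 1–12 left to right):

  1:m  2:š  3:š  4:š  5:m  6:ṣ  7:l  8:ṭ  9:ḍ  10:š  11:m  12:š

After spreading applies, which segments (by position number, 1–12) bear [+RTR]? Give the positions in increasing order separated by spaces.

5 6 7 8 9

From /ṣ/ at 6 rightward: 7 /l/ → [+RTR]; 8 /ṭ/ is itself a trigger — this domain ends here.
From /ṣ/ at 6 leftward: 5 /m/ → [+RTR]; 4 /š/ blocks.
From /ṭ/ at 8 rightward: 9 /ḍ/ is itself a trigger — this domain ends here.
From /ṭ/ at 8 leftward: 7 /l/ → [+RTR]; 6 /ṣ/ is itself a trigger — this domain ends here.
From /ḍ/ at 9 rightward: 10 /š/ blocks.
From /ḍ/ at 9 leftward: 8 /ṭ/ is itself a trigger — this domain ends here.
Targets with no active source: positions 1 11 stay [-emphatic].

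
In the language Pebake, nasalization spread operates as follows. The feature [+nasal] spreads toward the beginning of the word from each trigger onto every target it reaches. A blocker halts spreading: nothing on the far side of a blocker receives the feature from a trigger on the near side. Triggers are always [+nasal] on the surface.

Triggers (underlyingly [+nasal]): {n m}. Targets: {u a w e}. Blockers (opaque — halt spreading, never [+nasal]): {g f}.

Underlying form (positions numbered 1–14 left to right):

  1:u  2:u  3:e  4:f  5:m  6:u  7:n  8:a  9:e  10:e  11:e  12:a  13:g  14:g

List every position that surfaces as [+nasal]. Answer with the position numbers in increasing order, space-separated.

5 6 7

From /m/ at 5 leftward: 4 /f/ blocks.
From /n/ at 7 leftward: 6 /u/ → [+nasal]; 5 /m/ is itself a trigger — this domain ends here.
Targets with no active source: positions 1 2 3 8 9 10 11 12 stay [-nasal].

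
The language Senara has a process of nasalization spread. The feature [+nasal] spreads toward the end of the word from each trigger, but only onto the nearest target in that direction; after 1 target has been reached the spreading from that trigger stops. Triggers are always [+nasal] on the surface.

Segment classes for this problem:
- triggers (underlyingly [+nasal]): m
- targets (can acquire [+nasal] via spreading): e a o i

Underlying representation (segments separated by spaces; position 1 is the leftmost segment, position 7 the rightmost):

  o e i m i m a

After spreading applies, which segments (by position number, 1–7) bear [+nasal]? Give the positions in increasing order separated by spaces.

From /m/ at 4 rightward: 5 /i/ → [+nasal]; bound reached.
From /m/ at 6 rightward: 7 /a/ → [+nasal]; bound reached.
Targets with no active source: positions 1 2 3 stay [-nasal].

4 5 6 7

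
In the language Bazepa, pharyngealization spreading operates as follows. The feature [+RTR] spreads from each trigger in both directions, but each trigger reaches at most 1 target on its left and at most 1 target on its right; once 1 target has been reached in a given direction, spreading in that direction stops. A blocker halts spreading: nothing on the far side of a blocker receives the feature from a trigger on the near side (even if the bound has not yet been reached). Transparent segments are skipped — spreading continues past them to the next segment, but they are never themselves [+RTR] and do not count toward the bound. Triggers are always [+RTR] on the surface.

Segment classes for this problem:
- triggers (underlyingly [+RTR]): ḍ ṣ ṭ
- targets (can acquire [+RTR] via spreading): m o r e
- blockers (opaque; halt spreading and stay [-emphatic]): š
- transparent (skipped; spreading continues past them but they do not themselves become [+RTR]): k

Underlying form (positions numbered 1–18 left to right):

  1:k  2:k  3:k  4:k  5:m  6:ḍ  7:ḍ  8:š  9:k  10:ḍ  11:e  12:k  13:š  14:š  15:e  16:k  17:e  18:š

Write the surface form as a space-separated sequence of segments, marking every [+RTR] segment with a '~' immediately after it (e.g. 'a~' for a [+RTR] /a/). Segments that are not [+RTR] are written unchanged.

From /ḍ/ at 6 rightward: 7 /ḍ/ is itself a trigger — this domain ends here.
From /ḍ/ at 6 leftward: 5 /m/ → [+RTR]; bound reached.
From /ḍ/ at 7 rightward: 8 /š/ blocks.
From /ḍ/ at 7 leftward: 6 /ḍ/ is itself a trigger — this domain ends here.
From /ḍ/ at 10 rightward: 11 /e/ → [+RTR]; bound reached.
From /ḍ/ at 10 leftward: 9 /k/ transparent; 8 /š/ blocks.
Targets with no active source: positions 15 17 stay [-emphatic].
[+RTR] positions on the surface: 5 6 7 10 11.

k k k k m~ ḍ~ ḍ~ š k ḍ~ e~ k š š e k e š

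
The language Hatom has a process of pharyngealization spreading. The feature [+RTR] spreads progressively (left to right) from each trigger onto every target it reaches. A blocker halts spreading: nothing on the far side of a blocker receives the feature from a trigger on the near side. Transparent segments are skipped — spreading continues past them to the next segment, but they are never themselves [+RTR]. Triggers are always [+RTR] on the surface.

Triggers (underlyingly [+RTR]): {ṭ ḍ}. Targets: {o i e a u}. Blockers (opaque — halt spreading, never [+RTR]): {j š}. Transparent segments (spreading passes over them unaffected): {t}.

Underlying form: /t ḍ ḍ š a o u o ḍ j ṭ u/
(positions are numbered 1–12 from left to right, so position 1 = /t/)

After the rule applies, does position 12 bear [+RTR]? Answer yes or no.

yes

From /ḍ/ at 2 rightward: 3 /ḍ/ is itself a trigger — this domain ends here.
From /ḍ/ at 3 rightward: 4 /š/ blocks.
From /ḍ/ at 9 rightward: 10 /j/ blocks.
From /ṭ/ at 11 rightward: 12 /u/ → [+RTR]; word edge.
Targets with no active source: positions 5 6 7 8 stay [-emphatic].
[+RTR] positions on the surface: 2 3 9 11 12.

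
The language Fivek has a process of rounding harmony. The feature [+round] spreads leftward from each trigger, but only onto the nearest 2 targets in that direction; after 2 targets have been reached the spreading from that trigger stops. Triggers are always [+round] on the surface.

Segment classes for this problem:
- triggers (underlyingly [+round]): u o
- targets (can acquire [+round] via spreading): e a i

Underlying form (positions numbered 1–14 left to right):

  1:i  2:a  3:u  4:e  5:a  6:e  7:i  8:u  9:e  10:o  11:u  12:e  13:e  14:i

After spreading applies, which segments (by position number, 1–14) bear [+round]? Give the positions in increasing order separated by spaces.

1 2 3 6 7 8 9 10 11

From /u/ at 3 leftward: 2 /a/ → [+round]; 1 /i/ → [+round]; bound reached.
From /u/ at 8 leftward: 7 /i/ → [+round]; 6 /e/ → [+round]; bound reached.
From /o/ at 10 leftward: 9 /e/ → [+round]; 8 /u/ is itself a trigger — this domain ends here.
From /u/ at 11 leftward: 10 /o/ is itself a trigger — this domain ends here.
Targets with no active source: positions 4 5 12 13 14 stay [-round].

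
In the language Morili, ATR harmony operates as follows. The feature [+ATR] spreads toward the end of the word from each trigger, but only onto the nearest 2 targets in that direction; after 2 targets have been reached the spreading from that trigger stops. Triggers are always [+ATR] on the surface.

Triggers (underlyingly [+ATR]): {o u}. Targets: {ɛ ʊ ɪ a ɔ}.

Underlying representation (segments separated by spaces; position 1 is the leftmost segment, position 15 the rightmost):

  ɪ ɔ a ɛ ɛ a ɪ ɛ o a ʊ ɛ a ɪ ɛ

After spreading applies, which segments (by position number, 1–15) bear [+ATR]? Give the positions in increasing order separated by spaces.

9 10 11

From /o/ at 9 rightward: 10 /a/ → [+ATR]; 11 /ʊ/ → [+ATR]; bound reached.
Targets with no active source: positions 1 2 3 4 5 6 7 8 12 13 14 15 stay [-ATR].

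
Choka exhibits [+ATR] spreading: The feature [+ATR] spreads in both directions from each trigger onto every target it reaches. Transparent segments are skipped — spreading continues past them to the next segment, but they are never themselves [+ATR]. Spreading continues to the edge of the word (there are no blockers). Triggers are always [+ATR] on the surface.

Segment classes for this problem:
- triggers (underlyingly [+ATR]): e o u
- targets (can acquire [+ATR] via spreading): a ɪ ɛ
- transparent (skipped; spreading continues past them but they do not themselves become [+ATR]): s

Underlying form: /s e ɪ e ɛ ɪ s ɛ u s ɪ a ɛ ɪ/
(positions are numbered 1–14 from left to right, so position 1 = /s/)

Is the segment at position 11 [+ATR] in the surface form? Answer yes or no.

yes

From /e/ at 2 rightward: 3 /ɪ/ → [+ATR]; 4 /e/ is itself a trigger — this domain ends here.
From /e/ at 2 leftward: 1 /s/ transparent; word edge.
From /e/ at 4 rightward: 5 /ɛ/ → [+ATR]; 6 /ɪ/ → [+ATR]; 7 /s/ transparent; 8 /ɛ/ → [+ATR]; 9 /u/ is itself a trigger — this domain ends here.
From /e/ at 4 leftward: 3 /ɪ/ → [+ATR]; 2 /e/ is itself a trigger — this domain ends here.
From /u/ at 9 rightward: 10 /s/ transparent; 11 /ɪ/ → [+ATR]; 12 /a/ → [+ATR]; 13 /ɛ/ → [+ATR]; 14 /ɪ/ → [+ATR]; word edge.
From /u/ at 9 leftward: 8 /ɛ/ → [+ATR]; 7 /s/ transparent; 6 /ɪ/ → [+ATR]; 5 /ɛ/ → [+ATR]; 4 /e/ is itself a trigger — this domain ends here.
[+ATR] positions on the surface: 2 3 4 5 6 8 9 11 12 13 14.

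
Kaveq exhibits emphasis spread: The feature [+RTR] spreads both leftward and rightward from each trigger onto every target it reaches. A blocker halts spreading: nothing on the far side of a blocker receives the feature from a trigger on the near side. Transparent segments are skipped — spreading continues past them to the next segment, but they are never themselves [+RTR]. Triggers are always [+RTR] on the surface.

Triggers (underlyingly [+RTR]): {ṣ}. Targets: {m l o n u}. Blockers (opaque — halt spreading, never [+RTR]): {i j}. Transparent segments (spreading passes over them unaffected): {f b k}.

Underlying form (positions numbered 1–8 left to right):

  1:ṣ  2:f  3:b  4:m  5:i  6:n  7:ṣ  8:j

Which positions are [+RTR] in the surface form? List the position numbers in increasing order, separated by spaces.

1 4 6 7

From /ṣ/ at 1 rightward: 2 /f/ transparent; 3 /b/ transparent; 4 /m/ → [+RTR]; 5 /i/ blocks.
From /ṣ/ at 1 leftward: word edge.
From /ṣ/ at 7 rightward: 8 /j/ blocks.
From /ṣ/ at 7 leftward: 6 /n/ → [+RTR]; 5 /i/ blocks.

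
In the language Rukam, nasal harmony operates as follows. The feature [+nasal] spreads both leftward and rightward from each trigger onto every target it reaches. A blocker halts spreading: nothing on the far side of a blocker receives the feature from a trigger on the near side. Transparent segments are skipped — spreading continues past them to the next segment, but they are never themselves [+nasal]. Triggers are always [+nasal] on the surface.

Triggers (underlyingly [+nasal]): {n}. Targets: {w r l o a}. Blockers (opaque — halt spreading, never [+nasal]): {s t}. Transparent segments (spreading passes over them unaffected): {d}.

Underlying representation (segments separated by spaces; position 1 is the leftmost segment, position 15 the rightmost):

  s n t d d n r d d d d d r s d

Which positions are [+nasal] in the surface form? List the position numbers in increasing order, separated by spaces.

From /n/ at 2 rightward: 3 /t/ blocks.
From /n/ at 2 leftward: 1 /s/ blocks.
From /n/ at 6 rightward: 7 /r/ → [+nasal]; 8 /d/ transparent; 9 /d/ transparent; 10 /d/ transparent; 11 /d/ transparent; 12 /d/ transparent; 13 /r/ → [+nasal]; 14 /s/ blocks.
From /n/ at 6 leftward: 5 /d/ transparent; 4 /d/ transparent; 3 /t/ blocks.

2 6 7 13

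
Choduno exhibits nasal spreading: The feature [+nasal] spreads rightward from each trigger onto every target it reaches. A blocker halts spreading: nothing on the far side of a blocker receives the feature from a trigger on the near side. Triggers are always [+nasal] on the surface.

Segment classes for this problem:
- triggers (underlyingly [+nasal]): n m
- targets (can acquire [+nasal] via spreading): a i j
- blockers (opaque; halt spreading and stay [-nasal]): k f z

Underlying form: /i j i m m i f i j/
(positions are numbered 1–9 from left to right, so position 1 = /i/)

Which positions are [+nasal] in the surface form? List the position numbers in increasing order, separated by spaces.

4 5 6

From /m/ at 4 rightward: 5 /m/ is itself a trigger — this domain ends here.
From /m/ at 5 rightward: 6 /i/ → [+nasal]; 7 /f/ blocks.
Targets with no active source: positions 1 2 3 8 9 stay [-nasal].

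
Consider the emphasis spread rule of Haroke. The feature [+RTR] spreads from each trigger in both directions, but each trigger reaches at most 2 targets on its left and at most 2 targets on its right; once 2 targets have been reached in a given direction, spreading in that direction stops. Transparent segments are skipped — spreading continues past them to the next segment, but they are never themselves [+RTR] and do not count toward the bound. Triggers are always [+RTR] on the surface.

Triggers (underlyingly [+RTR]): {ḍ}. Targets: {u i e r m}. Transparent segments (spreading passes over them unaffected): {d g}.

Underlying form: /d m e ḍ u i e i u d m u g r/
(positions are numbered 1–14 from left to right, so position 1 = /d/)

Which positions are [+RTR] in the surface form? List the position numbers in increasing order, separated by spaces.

2 3 4 5 6

From /ḍ/ at 4 rightward: 5 /u/ → [+RTR]; 6 /i/ → [+RTR]; bound reached.
From /ḍ/ at 4 leftward: 3 /e/ → [+RTR]; 2 /m/ → [+RTR]; bound reached.
Targets with no active source: positions 7 8 9 11 12 14 stay [-emphatic].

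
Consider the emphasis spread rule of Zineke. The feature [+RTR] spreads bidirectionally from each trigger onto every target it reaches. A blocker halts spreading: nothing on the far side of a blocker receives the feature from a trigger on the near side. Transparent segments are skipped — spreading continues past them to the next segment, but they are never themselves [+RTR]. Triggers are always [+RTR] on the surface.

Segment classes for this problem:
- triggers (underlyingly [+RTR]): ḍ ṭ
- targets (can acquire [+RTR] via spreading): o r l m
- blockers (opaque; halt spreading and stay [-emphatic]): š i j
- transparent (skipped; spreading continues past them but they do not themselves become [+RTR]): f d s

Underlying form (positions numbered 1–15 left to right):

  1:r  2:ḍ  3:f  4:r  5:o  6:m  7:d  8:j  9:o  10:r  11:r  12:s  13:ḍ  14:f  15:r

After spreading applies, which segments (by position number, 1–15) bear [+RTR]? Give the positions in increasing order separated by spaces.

1 2 4 5 6 9 10 11 13 15

From /ḍ/ at 2 rightward: 3 /f/ transparent; 4 /r/ → [+RTR]; 5 /o/ → [+RTR]; 6 /m/ → [+RTR]; 7 /d/ transparent; 8 /j/ blocks.
From /ḍ/ at 2 leftward: 1 /r/ → [+RTR]; word edge.
From /ḍ/ at 13 rightward: 14 /f/ transparent; 15 /r/ → [+RTR]; word edge.
From /ḍ/ at 13 leftward: 12 /s/ transparent; 11 /r/ → [+RTR]; 10 /r/ → [+RTR]; 9 /o/ → [+RTR]; 8 /j/ blocks.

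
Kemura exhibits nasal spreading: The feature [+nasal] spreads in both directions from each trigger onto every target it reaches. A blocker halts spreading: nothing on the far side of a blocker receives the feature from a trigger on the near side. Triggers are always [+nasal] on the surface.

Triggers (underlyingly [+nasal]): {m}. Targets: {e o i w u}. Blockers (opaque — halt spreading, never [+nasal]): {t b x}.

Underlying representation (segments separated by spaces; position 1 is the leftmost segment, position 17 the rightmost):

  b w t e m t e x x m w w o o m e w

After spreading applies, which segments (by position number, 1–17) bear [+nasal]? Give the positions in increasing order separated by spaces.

From /m/ at 5 rightward: 6 /t/ blocks.
From /m/ at 5 leftward: 4 /e/ → [+nasal]; 3 /t/ blocks.
From /m/ at 10 rightward: 11 /w/ → [+nasal]; 12 /w/ → [+nasal]; 13 /o/ → [+nasal]; 14 /o/ → [+nasal]; 15 /m/ is itself a trigger — this domain ends here.
From /m/ at 10 leftward: 9 /x/ blocks.
From /m/ at 15 rightward: 16 /e/ → [+nasal]; 17 /w/ → [+nasal]; word edge.
From /m/ at 15 leftward: 14 /o/ → [+nasal]; 13 /o/ → [+nasal]; 12 /w/ → [+nasal]; 11 /w/ → [+nasal]; 10 /m/ is itself a trigger — this domain ends here.
Targets with no active source: positions 2 7 stay [-nasal].

4 5 10 11 12 13 14 15 16 17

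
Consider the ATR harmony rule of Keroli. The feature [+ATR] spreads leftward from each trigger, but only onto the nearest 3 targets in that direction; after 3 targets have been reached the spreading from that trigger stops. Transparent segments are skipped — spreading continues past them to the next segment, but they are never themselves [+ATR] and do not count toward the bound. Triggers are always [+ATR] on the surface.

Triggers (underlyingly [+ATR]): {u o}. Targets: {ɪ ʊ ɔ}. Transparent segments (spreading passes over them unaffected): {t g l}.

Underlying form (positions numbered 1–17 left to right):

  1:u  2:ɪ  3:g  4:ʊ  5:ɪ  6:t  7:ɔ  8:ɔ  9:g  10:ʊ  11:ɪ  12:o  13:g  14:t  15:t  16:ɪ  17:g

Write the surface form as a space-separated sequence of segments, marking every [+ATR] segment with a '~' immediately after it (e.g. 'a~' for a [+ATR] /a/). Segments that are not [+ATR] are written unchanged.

u~ ɪ g ʊ ɪ t ɔ ɔ~ g ʊ~ ɪ~ o~ g t t ɪ g

From /u/ at 1 leftward: word edge.
From /o/ at 12 leftward: 11 /ɪ/ → [+ATR]; 10 /ʊ/ → [+ATR]; 9 /g/ transparent; 8 /ɔ/ → [+ATR]; bound reached.
Targets with no active source: positions 2 4 5 7 16 stay [-ATR].
[+ATR] positions on the surface: 1 8 10 11 12.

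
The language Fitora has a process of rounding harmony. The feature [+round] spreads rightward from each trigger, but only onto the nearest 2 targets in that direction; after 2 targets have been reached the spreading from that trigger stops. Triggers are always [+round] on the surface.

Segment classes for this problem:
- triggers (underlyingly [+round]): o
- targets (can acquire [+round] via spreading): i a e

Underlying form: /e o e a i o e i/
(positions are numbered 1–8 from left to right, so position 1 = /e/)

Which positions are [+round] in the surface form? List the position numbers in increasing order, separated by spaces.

2 3 4 6 7 8

From /o/ at 2 rightward: 3 /e/ → [+round]; 4 /a/ → [+round]; bound reached.
From /o/ at 6 rightward: 7 /e/ → [+round]; 8 /i/ → [+round]; bound reached.
Targets with no active source: positions 1 5 stay [-round].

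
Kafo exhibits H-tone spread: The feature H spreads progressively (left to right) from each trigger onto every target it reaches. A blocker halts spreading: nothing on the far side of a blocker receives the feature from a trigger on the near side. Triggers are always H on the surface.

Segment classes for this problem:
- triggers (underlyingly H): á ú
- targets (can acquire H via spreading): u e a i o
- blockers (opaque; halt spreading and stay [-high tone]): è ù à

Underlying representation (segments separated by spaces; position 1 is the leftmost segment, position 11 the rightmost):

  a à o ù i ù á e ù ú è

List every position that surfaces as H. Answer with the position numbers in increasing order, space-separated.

From /á/ at 7 rightward: 8 /e/ → H; 9 /ù/ blocks.
From /ú/ at 10 rightward: 11 /è/ blocks.
Targets with no active source: positions 1 3 5 stay [-high tone].

7 8 10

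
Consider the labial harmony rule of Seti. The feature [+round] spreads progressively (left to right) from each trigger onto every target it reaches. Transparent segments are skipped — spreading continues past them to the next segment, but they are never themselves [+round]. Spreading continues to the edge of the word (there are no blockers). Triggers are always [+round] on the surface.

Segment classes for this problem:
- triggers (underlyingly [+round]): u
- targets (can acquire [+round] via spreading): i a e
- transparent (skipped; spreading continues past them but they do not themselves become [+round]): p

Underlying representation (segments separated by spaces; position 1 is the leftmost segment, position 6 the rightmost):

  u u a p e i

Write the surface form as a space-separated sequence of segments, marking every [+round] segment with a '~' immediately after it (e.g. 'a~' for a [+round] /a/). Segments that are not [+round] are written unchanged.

From /u/ at 1 rightward: 2 /u/ is itself a trigger — this domain ends here.
From /u/ at 2 rightward: 3 /a/ → [+round]; 4 /p/ transparent; 5 /e/ → [+round]; 6 /i/ → [+round]; word edge.
[+round] positions on the surface: 1 2 3 5 6.

u~ u~ a~ p e~ i~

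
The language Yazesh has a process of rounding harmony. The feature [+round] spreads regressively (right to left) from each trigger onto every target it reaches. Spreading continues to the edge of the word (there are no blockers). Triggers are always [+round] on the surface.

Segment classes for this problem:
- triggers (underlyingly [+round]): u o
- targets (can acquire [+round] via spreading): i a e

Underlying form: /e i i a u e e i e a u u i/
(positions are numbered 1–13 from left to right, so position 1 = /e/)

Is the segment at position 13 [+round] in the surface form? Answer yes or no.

no

From /u/ at 5 leftward: 4 /a/ → [+round]; 3 /i/ → [+round]; 2 /i/ → [+round]; 1 /e/ → [+round]; word edge.
From /u/ at 11 leftward: 10 /a/ → [+round]; 9 /e/ → [+round]; 8 /i/ → [+round]; 7 /e/ → [+round]; 6 /e/ → [+round]; 5 /u/ is itself a trigger — this domain ends here.
From /u/ at 12 leftward: 11 /u/ is itself a trigger — this domain ends here.
Target with no active source: position 13 stays [-round].
[+round] positions on the surface: 1 2 3 4 5 6 7 8 9 10 11 12.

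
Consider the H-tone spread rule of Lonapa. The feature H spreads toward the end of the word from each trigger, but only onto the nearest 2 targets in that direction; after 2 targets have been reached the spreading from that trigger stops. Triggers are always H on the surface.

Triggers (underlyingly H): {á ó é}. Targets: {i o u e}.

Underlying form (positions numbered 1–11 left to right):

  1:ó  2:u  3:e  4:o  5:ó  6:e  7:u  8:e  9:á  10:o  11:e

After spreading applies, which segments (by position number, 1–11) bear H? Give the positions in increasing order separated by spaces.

1 2 3 5 6 7 9 10 11

From /ó/ at 1 rightward: 2 /u/ → H; 3 /e/ → H; bound reached.
From /ó/ at 5 rightward: 6 /e/ → H; 7 /u/ → H; bound reached.
From /á/ at 9 rightward: 10 /o/ → H; 11 /e/ → H; bound reached.
Targets with no active source: positions 4 8 stay [-high tone].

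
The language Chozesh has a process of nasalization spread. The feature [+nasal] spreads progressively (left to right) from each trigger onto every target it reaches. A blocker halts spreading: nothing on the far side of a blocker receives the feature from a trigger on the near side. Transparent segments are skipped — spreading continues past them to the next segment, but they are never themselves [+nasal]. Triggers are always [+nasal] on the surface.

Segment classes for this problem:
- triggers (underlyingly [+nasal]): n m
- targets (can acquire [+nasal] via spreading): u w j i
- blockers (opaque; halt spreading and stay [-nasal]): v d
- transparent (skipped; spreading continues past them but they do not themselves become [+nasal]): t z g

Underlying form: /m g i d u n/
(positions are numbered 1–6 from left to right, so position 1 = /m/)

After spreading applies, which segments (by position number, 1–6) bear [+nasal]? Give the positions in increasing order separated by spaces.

1 3 6

From /m/ at 1 rightward: 2 /g/ transparent; 3 /i/ → [+nasal]; 4 /d/ blocks.
From /n/ at 6 rightward: word edge.
Target with no active source: position 5 stays [-nasal].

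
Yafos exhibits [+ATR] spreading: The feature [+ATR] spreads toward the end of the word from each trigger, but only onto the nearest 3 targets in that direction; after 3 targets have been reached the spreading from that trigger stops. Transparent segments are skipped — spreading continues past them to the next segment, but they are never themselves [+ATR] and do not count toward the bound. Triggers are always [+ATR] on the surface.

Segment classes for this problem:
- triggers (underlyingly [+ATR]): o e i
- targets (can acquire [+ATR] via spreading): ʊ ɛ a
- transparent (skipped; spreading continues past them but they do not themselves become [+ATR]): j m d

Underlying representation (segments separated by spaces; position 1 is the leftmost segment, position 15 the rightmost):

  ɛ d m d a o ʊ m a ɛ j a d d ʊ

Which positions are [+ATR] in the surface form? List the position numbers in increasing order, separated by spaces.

6 7 9 10

From /o/ at 6 rightward: 7 /ʊ/ → [+ATR]; 8 /m/ transparent; 9 /a/ → [+ATR]; 10 /ɛ/ → [+ATR]; bound reached.
Targets with no active source: positions 1 5 12 15 stay [-ATR].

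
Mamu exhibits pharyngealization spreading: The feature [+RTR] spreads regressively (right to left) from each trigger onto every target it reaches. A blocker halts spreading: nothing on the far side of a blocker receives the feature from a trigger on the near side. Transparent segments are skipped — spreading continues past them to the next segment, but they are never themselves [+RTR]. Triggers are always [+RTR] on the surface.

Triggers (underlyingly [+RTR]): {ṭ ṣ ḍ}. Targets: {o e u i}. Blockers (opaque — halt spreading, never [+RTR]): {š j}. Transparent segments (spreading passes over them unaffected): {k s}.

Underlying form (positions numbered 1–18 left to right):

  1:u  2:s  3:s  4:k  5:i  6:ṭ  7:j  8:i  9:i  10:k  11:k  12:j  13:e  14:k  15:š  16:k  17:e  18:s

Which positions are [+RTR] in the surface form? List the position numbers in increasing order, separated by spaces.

1 5 6

From /ṭ/ at 6 leftward: 5 /i/ → [+RTR]; 4 /k/ transparent; 3 /s/ transparent; 2 /s/ transparent; 1 /u/ → [+RTR]; word edge.
Targets with no active source: positions 8 9 13 17 stay [-emphatic].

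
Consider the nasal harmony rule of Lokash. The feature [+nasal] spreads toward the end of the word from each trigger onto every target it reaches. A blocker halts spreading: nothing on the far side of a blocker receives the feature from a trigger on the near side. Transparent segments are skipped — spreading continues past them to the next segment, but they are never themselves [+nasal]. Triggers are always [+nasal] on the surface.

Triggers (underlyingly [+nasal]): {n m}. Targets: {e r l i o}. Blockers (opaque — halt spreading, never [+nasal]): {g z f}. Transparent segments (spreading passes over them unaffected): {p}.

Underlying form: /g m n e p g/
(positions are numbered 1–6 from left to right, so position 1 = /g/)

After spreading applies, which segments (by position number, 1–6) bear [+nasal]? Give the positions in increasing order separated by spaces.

2 3 4

From /m/ at 2 rightward: 3 /n/ is itself a trigger — this domain ends here.
From /n/ at 3 rightward: 4 /e/ → [+nasal]; 5 /p/ transparent; 6 /g/ blocks.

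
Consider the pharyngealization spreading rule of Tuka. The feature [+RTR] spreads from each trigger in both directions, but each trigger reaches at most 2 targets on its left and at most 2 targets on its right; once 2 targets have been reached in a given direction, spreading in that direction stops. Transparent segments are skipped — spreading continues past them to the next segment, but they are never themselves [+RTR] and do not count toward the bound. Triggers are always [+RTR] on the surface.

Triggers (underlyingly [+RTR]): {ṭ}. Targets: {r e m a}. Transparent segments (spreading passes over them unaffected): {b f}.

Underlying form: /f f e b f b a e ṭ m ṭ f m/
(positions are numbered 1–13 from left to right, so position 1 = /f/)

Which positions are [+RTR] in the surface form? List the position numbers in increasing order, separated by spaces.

From /ṭ/ at 9 rightward: 10 /m/ → [+RTR]; 11 /ṭ/ is itself a trigger — this domain ends here.
From /ṭ/ at 9 leftward: 8 /e/ → [+RTR]; 7 /a/ → [+RTR]; bound reached.
From /ṭ/ at 11 rightward: 12 /f/ transparent; 13 /m/ → [+RTR]; word edge.
From /ṭ/ at 11 leftward: 10 /m/ → [+RTR]; 9 /ṭ/ is itself a trigger — this domain ends here.
Target with no active source: position 3 stays [-emphatic].

7 8 9 10 11 13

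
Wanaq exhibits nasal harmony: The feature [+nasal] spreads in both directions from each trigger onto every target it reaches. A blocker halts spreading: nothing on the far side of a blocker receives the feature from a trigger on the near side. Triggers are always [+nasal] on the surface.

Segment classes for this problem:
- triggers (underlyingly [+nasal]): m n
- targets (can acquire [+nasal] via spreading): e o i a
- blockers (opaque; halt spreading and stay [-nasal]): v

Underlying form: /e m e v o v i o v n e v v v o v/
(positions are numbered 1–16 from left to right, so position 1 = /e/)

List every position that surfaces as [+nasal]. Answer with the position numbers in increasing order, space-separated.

From /m/ at 2 rightward: 3 /e/ → [+nasal]; 4 /v/ blocks.
From /m/ at 2 leftward: 1 /e/ → [+nasal]; word edge.
From /n/ at 10 rightward: 11 /e/ → [+nasal]; 12 /v/ blocks.
From /n/ at 10 leftward: 9 /v/ blocks.
Targets with no active source: positions 5 7 8 15 stay [-nasal].

1 2 3 10 11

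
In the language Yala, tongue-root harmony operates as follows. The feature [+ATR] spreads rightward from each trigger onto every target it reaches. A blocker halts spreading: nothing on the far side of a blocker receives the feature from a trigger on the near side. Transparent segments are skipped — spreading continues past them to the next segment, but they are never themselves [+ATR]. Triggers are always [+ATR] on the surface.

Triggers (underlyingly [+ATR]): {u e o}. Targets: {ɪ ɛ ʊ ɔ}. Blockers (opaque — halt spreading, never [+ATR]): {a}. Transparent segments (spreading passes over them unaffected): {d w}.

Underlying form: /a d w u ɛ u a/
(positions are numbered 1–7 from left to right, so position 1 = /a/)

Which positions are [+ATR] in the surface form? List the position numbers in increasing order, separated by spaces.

4 5 6

From /u/ at 4 rightward: 5 /ɛ/ → [+ATR]; 6 /u/ is itself a trigger — this domain ends here.
From /u/ at 6 rightward: 7 /a/ blocks.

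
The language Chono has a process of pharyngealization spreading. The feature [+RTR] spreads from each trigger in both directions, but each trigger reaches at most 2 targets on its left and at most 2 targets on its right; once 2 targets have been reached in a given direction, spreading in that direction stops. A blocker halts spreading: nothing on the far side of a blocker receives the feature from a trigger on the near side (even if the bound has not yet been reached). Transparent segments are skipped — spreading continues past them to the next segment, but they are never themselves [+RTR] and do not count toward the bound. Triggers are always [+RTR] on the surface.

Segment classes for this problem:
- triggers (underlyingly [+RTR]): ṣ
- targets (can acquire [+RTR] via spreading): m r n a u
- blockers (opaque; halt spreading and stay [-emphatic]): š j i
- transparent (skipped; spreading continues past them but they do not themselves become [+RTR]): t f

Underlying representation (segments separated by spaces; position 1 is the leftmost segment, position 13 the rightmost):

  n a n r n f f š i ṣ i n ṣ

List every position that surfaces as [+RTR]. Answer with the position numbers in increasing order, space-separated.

10 12 13

From /ṣ/ at 10 rightward: 11 /i/ blocks.
From /ṣ/ at 10 leftward: 9 /i/ blocks.
From /ṣ/ at 13 rightward: word edge.
From /ṣ/ at 13 leftward: 12 /n/ → [+RTR]; 11 /i/ blocks.
Targets with no active source: positions 1 2 3 4 5 stay [-emphatic].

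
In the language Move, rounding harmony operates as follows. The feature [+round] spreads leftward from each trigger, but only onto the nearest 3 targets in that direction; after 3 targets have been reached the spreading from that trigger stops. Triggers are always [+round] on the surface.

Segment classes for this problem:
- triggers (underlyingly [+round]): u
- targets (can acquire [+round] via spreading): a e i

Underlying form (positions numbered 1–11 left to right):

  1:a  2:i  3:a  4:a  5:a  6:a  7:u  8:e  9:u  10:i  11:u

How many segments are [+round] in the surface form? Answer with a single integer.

From /u/ at 7 leftward: 6 /a/ → [+round]; 5 /a/ → [+round]; 4 /a/ → [+round]; bound reached.
From /u/ at 9 leftward: 8 /e/ → [+round]; 7 /u/ is itself a trigger — this domain ends here.
From /u/ at 11 leftward: 10 /i/ → [+round]; 9 /u/ is itself a trigger — this domain ends here.
Targets with no active source: positions 1 2 3 stay [-round].
[+round] positions on the surface: 4 5 6 7 8 9 10 11.

8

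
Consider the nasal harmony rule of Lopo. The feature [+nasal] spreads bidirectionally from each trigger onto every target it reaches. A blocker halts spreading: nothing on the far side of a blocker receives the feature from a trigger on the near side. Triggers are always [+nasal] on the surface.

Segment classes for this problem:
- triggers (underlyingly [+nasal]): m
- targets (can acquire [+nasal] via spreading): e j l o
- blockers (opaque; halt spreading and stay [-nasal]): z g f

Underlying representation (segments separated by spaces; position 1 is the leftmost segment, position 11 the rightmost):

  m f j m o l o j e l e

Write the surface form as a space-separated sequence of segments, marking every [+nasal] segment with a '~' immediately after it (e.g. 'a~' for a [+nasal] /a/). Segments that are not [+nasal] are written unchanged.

m~ f j~ m~ o~ l~ o~ j~ e~ l~ e~

From /m/ at 1 rightward: 2 /f/ blocks.
From /m/ at 1 leftward: word edge.
From /m/ at 4 rightward: 5 /o/ → [+nasal]; 6 /l/ → [+nasal]; 7 /o/ → [+nasal]; 8 /j/ → [+nasal]; 9 /e/ → [+nasal]; 10 /l/ → [+nasal]; 11 /e/ → [+nasal]; word edge.
From /m/ at 4 leftward: 3 /j/ → [+nasal]; 2 /f/ blocks.
[+nasal] positions on the surface: 1 3 4 5 6 7 8 9 10 11.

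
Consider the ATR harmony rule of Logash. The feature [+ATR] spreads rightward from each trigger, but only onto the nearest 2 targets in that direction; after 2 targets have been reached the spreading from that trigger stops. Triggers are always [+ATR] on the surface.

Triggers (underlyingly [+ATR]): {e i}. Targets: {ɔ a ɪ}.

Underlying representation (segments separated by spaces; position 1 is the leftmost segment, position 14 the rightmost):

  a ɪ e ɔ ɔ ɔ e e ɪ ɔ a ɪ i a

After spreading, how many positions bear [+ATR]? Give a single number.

9

From /e/ at 3 rightward: 4 /ɔ/ → [+ATR]; 5 /ɔ/ → [+ATR]; bound reached.
From /e/ at 7 rightward: 8 /e/ is itself a trigger — this domain ends here.
From /e/ at 8 rightward: 9 /ɪ/ → [+ATR]; 10 /ɔ/ → [+ATR]; bound reached.
From /i/ at 13 rightward: 14 /a/ → [+ATR]; word edge.
Targets with no active source: positions 1 2 6 11 12 stay [-ATR].
[+ATR] positions on the surface: 3 4 5 7 8 9 10 13 14.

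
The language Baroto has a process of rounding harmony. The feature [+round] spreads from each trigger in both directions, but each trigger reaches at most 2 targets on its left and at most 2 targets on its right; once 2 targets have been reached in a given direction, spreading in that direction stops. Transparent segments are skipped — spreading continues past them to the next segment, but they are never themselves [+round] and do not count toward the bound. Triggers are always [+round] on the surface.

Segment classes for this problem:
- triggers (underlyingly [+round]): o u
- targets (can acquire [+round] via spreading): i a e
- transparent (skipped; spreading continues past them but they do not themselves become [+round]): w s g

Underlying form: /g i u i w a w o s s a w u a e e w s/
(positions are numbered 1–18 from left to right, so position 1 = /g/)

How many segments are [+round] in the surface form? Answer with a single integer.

9

From /u/ at 3 rightward: 4 /i/ → [+round]; 5 /w/ transparent; 6 /a/ → [+round]; bound reached.
From /u/ at 3 leftward: 2 /i/ → [+round]; 1 /g/ transparent; word edge.
From /o/ at 8 rightward: 9 /s/ transparent; 10 /s/ transparent; 11 /a/ → [+round]; 12 /w/ transparent; 13 /u/ is itself a trigger — this domain ends here.
From /o/ at 8 leftward: 7 /w/ transparent; 6 /a/ → [+round]; 5 /w/ transparent; 4 /i/ → [+round]; bound reached.
From /u/ at 13 rightward: 14 /a/ → [+round]; 15 /e/ → [+round]; bound reached.
From /u/ at 13 leftward: 12 /w/ transparent; 11 /a/ → [+round]; 10 /s/ transparent; 9 /s/ transparent; 8 /o/ is itself a trigger — this domain ends here.
Target with no active source: position 16 stays [-round].
[+round] positions on the surface: 2 3 4 6 8 11 13 14 15.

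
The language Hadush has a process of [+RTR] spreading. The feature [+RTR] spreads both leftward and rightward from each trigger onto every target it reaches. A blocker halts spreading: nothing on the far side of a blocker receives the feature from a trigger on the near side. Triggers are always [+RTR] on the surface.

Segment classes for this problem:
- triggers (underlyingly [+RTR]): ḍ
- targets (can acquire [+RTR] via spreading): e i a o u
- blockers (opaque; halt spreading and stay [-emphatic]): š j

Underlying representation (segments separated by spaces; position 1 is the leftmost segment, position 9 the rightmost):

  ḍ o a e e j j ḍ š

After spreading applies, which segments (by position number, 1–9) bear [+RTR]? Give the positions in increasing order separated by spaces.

1 2 3 4 5 8

From /ḍ/ at 1 rightward: 2 /o/ → [+RTR]; 3 /a/ → [+RTR]; 4 /e/ → [+RTR]; 5 /e/ → [+RTR]; 6 /j/ blocks.
From /ḍ/ at 1 leftward: word edge.
From /ḍ/ at 8 rightward: 9 /š/ blocks.
From /ḍ/ at 8 leftward: 7 /j/ blocks.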